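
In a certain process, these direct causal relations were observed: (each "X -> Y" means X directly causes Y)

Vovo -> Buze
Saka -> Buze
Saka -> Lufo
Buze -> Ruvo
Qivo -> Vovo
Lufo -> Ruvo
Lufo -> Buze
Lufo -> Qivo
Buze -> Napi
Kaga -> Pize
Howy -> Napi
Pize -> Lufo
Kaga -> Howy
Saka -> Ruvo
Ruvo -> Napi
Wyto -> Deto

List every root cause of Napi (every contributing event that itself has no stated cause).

Tracing upstream from Napi: Napi ← Howy ← Kaga.
A separate upstream branch: Napi ← Buze ← Saka.
Each of those chain origins has no stated cause.

Kaga, Saka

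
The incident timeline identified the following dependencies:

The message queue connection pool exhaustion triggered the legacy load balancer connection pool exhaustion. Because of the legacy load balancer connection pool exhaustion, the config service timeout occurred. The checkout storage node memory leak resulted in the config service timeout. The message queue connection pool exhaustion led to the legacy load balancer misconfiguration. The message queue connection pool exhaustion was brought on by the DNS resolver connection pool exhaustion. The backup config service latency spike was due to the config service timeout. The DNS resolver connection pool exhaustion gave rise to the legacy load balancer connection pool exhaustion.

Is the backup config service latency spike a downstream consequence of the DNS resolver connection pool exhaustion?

Yes

There is a causal chain: the DNS resolver connection pool exhaustion → the legacy load balancer connection pool exhaustion → the config service timeout → the backup config service latency spike.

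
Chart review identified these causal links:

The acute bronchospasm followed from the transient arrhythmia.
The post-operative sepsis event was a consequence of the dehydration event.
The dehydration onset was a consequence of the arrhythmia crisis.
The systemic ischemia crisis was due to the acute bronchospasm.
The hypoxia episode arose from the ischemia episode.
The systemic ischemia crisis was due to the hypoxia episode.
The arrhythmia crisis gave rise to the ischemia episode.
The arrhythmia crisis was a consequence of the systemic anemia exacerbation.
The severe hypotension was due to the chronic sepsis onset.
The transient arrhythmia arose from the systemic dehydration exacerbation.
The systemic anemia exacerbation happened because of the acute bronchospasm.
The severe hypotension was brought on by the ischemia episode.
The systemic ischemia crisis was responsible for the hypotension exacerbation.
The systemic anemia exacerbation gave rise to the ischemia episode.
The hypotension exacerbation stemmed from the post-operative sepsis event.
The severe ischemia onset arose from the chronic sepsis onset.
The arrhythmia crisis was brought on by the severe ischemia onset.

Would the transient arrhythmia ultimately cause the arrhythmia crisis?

Yes

There is a causal chain: the transient arrhythmia → the acute bronchospasm → the systemic anemia exacerbation → the arrhythmia crisis.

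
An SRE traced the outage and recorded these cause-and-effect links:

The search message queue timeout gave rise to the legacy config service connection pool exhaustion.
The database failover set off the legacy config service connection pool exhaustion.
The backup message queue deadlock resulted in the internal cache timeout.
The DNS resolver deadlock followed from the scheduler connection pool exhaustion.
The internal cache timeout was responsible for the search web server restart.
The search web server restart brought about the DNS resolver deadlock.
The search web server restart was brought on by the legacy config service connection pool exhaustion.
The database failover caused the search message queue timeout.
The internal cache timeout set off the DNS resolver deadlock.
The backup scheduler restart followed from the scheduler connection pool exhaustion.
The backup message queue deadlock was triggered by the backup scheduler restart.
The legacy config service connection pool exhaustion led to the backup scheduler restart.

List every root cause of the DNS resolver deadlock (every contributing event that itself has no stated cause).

the database failover, the scheduler connection pool exhaustion

Tracing upstream from the DNS resolver deadlock: the DNS resolver deadlock ← the search web server restart ← the legacy config service connection pool exhaustion ← the database failover.
A separate upstream branch: the DNS resolver deadlock ← the scheduler connection pool exhaustion.
Each of those chain origins has no stated cause.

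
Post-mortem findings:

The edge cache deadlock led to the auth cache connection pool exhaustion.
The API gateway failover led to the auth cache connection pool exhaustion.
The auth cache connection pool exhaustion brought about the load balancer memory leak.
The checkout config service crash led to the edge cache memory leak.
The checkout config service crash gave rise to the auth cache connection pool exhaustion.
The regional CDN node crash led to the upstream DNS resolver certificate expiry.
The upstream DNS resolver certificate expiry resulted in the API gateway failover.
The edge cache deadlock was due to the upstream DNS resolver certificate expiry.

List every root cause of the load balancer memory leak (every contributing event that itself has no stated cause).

Tracing upstream from the load balancer memory leak: the load balancer memory leak ← the auth cache connection pool exhaustion ← the API gateway failover ← the upstream DNS resolver certificate expiry ← the regional CDN node crash.
A separate upstream branch: the load balancer memory leak ← the auth cache connection pool exhaustion ← the checkout config service crash.
Each of those chain origins has no stated cause.

the checkout config service crash, the regional CDN node crash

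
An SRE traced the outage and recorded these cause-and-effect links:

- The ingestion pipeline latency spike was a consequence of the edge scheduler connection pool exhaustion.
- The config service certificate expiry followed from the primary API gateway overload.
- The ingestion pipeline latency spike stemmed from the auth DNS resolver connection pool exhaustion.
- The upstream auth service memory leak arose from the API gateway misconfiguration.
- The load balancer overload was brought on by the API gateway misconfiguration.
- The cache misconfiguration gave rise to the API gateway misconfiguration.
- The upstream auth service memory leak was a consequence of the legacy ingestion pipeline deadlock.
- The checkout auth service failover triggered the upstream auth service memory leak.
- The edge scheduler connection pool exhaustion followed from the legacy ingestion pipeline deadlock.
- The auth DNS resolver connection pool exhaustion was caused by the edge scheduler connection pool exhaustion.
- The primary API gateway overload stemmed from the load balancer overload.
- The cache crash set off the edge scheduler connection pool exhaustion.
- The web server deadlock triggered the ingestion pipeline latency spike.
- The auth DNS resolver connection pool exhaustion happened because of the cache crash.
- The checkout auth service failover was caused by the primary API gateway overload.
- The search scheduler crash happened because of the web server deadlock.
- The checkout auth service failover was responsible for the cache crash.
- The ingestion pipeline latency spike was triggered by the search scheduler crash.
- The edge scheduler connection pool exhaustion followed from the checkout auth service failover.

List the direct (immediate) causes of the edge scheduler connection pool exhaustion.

Upstream contributors include the cache misconfiguration, the API gateway misconfiguration, the load balancer overload, the primary API gateway overload, but only the cache crash, the checkout auth service failover, the legacy ingestion pipeline deadlock feed directly into the edge scheduler connection pool exhaustion.

the cache crash, the checkout auth service failover, the legacy ingestion pipeline deadlock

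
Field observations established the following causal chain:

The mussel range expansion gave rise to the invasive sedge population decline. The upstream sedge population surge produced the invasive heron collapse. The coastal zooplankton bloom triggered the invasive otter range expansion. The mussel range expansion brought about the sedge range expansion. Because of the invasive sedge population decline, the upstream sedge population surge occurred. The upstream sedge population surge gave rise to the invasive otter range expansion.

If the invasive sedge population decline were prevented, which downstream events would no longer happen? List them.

the invasive heron collapse, the upstream sedge population surge

Downstream of the invasive sedge population decline: the upstream sedge population surge, the invasive heron collapse, the invasive otter range expansion.
Of those, still caused via another path: the invasive otter range expansion.
The remainder have no surviving cause.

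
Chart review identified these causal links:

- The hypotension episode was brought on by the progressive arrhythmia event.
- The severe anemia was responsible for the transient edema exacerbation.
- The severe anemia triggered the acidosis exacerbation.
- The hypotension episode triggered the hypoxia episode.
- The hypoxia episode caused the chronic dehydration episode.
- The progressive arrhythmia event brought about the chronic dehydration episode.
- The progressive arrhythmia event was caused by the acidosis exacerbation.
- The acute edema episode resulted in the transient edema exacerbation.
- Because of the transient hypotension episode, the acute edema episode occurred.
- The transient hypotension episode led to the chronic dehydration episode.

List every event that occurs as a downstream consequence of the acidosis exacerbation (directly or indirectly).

the chronic dehydration episode, the hypotension episode, the hypoxia episode, the progressive arrhythmia event

Direct effects: the progressive arrhythmia event.
2 steps out: the hypotension episode, the chronic dehydration episode.
3 steps out: the hypoxia episode.
Not reachable from it: the transient hypotension episode, the acute edema episode, the severe anemia, the transient edema exacerbation.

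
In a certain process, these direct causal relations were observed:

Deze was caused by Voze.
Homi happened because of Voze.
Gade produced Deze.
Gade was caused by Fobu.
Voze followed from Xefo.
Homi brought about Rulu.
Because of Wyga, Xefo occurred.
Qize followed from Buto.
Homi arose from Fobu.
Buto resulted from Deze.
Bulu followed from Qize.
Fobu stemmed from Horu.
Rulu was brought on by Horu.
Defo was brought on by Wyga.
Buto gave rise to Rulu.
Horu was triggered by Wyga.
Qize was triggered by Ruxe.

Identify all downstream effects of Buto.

Bulu, Qize, Rulu

Direct effects: Rulu, Qize.
2 steps out: Bulu.
Not reachable from it: Wyga, Horu, Defo, Xefo, Fobu, Voze, Gade, Deze, Homi, Ruxe.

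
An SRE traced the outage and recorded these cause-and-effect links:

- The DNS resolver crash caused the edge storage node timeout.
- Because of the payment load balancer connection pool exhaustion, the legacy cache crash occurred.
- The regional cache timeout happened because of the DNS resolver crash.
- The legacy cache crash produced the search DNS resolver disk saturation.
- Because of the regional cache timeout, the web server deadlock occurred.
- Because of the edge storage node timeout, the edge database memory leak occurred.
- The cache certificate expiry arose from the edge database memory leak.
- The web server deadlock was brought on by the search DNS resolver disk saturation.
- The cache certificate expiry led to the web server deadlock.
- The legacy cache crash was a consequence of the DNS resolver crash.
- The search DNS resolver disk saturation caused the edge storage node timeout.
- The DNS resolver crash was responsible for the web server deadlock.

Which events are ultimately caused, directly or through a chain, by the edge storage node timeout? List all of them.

the cache certificate expiry, the edge database memory leak, the web server deadlock

Direct effects: the edge database memory leak.
2 steps out: the cache certificate expiry.
3 steps out: the web server deadlock.
Not reachable from it: the DNS resolver crash, the legacy cache crash, the search DNS resolver disk saturation, the regional cache timeout, the payment load balancer connection pool exhaustion.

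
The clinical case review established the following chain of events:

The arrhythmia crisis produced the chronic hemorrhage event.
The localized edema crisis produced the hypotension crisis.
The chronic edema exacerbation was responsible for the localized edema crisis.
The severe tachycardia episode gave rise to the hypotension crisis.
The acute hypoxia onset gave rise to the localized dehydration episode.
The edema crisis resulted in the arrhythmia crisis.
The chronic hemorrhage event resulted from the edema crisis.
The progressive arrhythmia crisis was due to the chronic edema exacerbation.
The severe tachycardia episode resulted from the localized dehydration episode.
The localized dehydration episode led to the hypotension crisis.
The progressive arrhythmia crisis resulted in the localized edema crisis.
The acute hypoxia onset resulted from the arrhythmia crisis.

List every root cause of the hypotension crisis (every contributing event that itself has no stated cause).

Tracing upstream from the hypotension crisis: the hypotension crisis ← the localized edema crisis ← the chronic edema exacerbation.
A separate upstream branch: the hypotension crisis ← the localized dehydration episode ← the acute hypoxia onset ← the arrhythmia crisis ← the edema crisis.
Each of those chain origins has no stated cause.

the chronic edema exacerbation, the edema crisis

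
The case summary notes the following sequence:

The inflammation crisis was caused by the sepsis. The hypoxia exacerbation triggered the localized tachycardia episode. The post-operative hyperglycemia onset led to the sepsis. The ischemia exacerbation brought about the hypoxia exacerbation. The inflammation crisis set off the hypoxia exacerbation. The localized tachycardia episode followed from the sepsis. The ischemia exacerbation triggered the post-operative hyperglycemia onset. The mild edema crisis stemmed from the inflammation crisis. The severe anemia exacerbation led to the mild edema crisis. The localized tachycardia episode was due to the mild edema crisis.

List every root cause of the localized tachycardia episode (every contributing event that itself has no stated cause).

Tracing upstream from the localized tachycardia episode: the localized tachycardia episode ← the hypoxia exacerbation ← the ischemia exacerbation.
A separate upstream branch: the localized tachycardia episode ← the mild edema crisis ← the severe anemia exacerbation.
Each of those chain origins has no stated cause.

the ischemia exacerbation, the severe anemia exacerbation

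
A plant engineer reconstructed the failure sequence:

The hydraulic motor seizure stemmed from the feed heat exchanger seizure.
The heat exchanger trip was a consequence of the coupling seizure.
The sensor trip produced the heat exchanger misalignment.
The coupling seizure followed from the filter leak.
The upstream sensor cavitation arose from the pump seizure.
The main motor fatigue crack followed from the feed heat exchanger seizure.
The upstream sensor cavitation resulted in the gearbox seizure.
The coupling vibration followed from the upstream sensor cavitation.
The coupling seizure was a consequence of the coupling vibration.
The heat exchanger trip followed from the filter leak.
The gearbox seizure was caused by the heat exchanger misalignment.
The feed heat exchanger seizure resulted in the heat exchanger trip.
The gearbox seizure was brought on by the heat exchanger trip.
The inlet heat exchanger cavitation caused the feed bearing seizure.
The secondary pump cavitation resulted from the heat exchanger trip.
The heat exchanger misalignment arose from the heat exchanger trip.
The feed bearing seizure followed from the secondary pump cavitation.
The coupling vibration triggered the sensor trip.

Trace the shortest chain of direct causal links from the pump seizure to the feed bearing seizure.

the pump seizure → the upstream sensor cavitation → the coupling vibration → the coupling seizure → the heat exchanger trip → the secondary pump cavitation → the feed bearing seizure

the pump seizure → the upstream sensor cavitation
the upstream sensor cavitation → the coupling vibration
the coupling vibration → the coupling seizure
the coupling seizure → the heat exchanger trip
the heat exchanger trip → the secondary pump cavitation
the secondary pump cavitation → the feed bearing seizure
Length: 6 steps.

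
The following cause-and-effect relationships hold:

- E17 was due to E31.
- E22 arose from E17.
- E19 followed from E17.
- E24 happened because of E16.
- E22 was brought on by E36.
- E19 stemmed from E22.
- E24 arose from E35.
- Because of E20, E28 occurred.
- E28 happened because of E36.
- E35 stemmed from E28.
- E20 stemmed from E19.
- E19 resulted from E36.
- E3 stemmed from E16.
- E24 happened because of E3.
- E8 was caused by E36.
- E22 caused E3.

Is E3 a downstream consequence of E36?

There is a causal chain: E36 → E22 → E3.

Yes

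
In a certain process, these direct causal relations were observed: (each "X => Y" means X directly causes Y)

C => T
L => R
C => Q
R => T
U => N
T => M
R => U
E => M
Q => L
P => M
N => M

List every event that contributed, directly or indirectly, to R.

Immediate cause of R: L.
Further upstream: C, Q.

C, L, Q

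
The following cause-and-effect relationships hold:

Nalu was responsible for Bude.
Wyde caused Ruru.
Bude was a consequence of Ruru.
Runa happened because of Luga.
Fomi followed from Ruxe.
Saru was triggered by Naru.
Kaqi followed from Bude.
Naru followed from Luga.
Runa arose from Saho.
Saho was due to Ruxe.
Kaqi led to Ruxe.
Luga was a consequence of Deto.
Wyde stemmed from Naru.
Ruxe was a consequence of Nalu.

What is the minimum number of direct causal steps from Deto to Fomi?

8

Shortest chain: Deto → Luga → Naru → Wyde → Ruru → Bude → Kaqi → Ruxe → Fomi.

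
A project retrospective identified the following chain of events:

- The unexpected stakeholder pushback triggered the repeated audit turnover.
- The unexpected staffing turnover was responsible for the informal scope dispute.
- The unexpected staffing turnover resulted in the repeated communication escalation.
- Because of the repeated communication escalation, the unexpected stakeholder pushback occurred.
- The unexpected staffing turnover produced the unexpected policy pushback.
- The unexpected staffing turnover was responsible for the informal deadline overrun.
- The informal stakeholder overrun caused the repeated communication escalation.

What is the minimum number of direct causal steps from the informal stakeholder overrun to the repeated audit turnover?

3

Shortest chain: the informal stakeholder overrun → the repeated communication escalation → the unexpected stakeholder pushback → the repeated audit turnover.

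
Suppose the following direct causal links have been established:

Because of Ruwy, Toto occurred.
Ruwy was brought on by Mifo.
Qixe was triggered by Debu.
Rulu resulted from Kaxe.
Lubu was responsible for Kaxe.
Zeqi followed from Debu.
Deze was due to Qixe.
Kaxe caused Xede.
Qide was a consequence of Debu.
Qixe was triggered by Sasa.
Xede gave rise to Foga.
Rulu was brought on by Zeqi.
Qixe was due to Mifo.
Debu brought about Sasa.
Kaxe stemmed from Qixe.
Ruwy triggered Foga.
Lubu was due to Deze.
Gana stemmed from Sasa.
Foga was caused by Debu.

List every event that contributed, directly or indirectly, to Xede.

Immediate cause of Xede: Kaxe.
Further upstream: Debu, Sasa, Mifo, Qixe, Deze, Lubu.

Debu, Deze, Kaxe, Lubu, Mifo, Qixe, Sasa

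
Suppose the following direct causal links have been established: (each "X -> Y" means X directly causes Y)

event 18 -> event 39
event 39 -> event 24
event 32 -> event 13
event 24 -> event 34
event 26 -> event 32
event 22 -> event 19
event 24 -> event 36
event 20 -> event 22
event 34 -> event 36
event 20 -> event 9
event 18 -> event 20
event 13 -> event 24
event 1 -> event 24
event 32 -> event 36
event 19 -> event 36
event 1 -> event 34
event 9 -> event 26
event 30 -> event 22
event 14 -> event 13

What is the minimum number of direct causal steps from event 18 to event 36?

Shortest chain: event 18 → event 39 → event 24 → event 36.

3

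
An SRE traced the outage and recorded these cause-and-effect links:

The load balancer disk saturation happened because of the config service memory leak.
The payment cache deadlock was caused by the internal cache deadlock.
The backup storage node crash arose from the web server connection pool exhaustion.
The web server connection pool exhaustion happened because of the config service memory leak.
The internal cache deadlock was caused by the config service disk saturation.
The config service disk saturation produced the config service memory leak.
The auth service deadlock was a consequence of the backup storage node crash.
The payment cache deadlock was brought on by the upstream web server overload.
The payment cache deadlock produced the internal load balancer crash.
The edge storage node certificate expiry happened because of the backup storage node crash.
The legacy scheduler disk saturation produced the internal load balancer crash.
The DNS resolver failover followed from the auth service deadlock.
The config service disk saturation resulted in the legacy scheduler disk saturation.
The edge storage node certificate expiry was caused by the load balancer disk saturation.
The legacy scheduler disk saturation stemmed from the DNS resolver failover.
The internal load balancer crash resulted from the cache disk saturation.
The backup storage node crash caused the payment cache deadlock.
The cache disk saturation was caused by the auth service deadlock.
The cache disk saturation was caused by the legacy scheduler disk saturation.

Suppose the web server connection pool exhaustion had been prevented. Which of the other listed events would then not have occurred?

Downstream of the web server connection pool exhaustion: the backup storage node crash, the auth service deadlock, the DNS resolver failover, the legacy scheduler disk saturation, the cache disk saturation, the edge storage node certificate expiry, the payment cache deadlock, the internal load balancer crash.
Of those, still caused via another path: the legacy scheduler disk saturation, the cache disk saturation, the edge storage node certificate expiry, the payment cache deadlock, the internal load balancer crash.
The remainder have no surviving cause.

the DNS resolver failover, the auth service deadlock, the backup storage node crash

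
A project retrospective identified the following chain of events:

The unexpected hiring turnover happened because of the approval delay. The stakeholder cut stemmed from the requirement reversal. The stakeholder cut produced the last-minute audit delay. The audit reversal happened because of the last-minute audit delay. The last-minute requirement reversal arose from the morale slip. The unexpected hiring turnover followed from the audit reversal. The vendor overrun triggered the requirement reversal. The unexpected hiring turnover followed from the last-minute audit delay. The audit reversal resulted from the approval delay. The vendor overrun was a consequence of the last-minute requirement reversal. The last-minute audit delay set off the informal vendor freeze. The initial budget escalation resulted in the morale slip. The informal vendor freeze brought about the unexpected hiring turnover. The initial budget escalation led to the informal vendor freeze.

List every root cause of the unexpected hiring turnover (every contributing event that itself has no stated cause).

the approval delay, the initial budget escalation

Tracing upstream from the unexpected hiring turnover: the unexpected hiring turnover ← the informal vendor freeze ← the initial budget escalation.
A separate upstream branch: the unexpected hiring turnover ← the approval delay.
Each of those chain origins has no stated cause.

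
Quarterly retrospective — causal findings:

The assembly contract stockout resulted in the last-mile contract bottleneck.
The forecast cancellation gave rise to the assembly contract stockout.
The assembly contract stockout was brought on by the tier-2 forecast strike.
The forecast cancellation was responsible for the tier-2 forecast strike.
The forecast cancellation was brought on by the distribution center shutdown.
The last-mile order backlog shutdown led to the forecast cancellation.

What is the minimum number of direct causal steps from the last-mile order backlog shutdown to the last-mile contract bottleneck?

Shortest chain: the last-mile order backlog shutdown → the forecast cancellation → the assembly contract stockout → the last-mile contract bottleneck.

3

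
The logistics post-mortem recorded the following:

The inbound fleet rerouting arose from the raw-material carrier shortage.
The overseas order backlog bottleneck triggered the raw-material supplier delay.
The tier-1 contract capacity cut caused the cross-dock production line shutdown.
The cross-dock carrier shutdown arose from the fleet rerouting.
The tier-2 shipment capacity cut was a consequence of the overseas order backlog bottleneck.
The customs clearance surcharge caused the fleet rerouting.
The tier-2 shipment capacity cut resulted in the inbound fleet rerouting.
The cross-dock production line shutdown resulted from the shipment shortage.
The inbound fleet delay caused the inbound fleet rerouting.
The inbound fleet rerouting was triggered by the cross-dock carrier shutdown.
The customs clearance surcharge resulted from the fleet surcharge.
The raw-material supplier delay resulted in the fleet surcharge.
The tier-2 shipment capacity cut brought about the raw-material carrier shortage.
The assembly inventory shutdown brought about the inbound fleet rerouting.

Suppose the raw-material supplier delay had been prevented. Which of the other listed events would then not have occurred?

Downstream of the raw-material supplier delay: the fleet surcharge, the customs clearance surcharge, the fleet rerouting, the cross-dock carrier shutdown, the inbound fleet rerouting.
Of those, still caused via another path: the inbound fleet rerouting.
The remainder have no surviving cause.

the cross-dock carrier shutdown, the customs clearance surcharge, the fleet rerouting, the fleet surcharge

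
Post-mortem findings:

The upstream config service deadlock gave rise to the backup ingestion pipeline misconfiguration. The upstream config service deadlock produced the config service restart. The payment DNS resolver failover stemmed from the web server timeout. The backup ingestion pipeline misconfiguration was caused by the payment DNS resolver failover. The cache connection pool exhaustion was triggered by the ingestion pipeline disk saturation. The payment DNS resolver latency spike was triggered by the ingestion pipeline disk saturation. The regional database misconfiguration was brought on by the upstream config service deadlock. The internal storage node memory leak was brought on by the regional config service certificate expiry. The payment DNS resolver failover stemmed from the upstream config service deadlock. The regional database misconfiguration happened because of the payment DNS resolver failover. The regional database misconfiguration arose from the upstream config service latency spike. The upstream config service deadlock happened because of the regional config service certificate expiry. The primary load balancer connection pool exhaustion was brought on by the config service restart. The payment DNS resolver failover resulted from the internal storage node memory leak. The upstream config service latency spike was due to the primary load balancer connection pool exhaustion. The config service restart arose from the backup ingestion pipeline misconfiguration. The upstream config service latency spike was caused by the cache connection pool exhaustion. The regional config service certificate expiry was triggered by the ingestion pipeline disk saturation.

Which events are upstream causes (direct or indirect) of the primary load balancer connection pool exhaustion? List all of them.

the backup ingestion pipeline misconfiguration, the config service restart, the ingestion pipeline disk saturation, the internal storage node memory leak, the payment DNS resolver failover, the regional config service certificate expiry, the upstream config service deadlock, the web server timeout

Immediate cause of the primary load balancer connection pool exhaustion: the config service restart.
Further upstream: the ingestion pipeline disk saturation, the regional config service certificate expiry, the upstream config service deadlock, the internal storage node memory leak, the payment DNS resolver failover, the backup ingestion pipeline misconfiguration, the web server timeout.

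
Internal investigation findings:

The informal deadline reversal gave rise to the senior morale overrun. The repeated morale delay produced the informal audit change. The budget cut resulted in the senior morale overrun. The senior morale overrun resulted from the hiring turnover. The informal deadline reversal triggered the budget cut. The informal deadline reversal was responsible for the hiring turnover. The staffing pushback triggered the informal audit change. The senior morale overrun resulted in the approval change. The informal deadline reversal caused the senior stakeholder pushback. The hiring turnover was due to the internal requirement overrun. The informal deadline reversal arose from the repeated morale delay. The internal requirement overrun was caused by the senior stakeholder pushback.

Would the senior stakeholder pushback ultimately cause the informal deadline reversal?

The senior stakeholder pushback leads to the internal requirement overrun, the hiring turnover, the senior morale overrun, the approval change; the informal deadline reversal is not among them.

No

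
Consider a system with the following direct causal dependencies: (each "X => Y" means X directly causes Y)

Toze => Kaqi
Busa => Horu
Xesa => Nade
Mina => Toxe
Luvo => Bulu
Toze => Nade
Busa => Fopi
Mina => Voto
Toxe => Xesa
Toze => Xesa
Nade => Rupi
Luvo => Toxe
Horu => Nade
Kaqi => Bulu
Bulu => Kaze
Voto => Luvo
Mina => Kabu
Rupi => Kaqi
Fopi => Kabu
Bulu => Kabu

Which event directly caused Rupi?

Nade

Upstream contributors include Toze, Mina, Voto, Busa, Luvo, Toxe, Horu, Xesa, but only Nade feeds directly into Rupi.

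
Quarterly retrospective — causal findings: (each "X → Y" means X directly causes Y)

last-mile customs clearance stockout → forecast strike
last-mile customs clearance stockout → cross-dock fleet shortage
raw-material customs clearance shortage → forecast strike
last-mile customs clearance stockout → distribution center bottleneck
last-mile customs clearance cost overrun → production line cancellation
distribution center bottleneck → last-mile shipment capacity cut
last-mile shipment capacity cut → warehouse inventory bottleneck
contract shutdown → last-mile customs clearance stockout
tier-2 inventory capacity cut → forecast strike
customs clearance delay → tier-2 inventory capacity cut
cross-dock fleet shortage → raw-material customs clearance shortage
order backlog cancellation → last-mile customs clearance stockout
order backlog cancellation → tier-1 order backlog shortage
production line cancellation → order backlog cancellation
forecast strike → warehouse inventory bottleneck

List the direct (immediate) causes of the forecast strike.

the last-mile customs clearance stockout, the raw-material customs clearance shortage, the tier-2 inventory capacity cut

Upstream contributors include the contract shutdown, the last-mile customs clearance cost overrun, the production line cancellation, the order backlog cancellation, the cross-dock fleet shortage, the customs clearance delay, but only the last-mile customs clearance stockout, the raw-material customs clearance shortage, the tier-2 inventory capacity cut feed directly into the forecast strike.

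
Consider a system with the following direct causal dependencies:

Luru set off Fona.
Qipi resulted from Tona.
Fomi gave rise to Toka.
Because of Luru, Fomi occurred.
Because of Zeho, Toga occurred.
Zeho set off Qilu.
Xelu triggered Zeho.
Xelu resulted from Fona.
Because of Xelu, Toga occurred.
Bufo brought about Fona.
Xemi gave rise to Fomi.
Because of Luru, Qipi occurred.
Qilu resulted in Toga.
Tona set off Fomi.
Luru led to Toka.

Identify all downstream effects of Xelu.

Qilu, Toga, Zeho

Direct effects: Zeho, Toga.
2 steps out: Qilu.
Not reachable from it: Bufo, Luru, Fona, Tona, Qipi, Xemi, Fomi, Toka.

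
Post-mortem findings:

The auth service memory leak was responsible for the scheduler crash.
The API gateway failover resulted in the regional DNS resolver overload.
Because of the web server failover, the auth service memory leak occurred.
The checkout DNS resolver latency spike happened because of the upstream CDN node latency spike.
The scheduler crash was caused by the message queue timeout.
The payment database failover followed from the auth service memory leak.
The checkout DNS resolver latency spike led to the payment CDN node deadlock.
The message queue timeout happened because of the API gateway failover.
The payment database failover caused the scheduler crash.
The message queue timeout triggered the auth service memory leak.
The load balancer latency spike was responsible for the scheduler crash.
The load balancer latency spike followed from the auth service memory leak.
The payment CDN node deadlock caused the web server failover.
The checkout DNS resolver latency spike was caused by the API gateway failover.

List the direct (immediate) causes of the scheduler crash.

the auth service memory leak, the load balancer latency spike, the message queue timeout, the payment database failover

Upstream contributors include the upstream CDN node latency spike, the API gateway failover, the checkout DNS resolver latency spike, the payment CDN node deadlock, the web server failover, but only the auth service memory leak, the load balancer latency spike, the message queue timeout, the payment database failover feed directly into the scheduler crash.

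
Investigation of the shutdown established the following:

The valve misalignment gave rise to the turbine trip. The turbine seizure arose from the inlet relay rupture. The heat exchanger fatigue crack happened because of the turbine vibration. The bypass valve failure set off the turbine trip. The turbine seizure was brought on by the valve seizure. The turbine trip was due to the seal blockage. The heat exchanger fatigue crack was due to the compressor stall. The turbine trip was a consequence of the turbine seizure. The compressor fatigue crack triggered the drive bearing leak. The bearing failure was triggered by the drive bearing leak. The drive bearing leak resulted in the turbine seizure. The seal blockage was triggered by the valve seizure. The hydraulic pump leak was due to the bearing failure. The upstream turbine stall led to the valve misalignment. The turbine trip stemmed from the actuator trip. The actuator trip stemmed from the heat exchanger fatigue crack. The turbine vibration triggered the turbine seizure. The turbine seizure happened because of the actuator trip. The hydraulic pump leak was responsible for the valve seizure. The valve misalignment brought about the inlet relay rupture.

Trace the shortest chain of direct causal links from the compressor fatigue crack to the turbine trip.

the compressor fatigue crack → the drive bearing leak → the turbine seizure → the turbine trip

the compressor fatigue crack → the drive bearing leak
the drive bearing leak → the turbine seizure
the turbine seizure → the turbine trip
Length: 3 steps.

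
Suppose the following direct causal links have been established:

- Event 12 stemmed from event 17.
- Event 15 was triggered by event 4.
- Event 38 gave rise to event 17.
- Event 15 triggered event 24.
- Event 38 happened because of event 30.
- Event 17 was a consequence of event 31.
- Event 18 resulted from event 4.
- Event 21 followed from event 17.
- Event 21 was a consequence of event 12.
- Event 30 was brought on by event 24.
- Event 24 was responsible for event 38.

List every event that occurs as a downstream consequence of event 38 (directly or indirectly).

event 12, event 17, event 21

Direct effects: event 17.
2 steps out: event 12, event 21.
Not reachable from it: event 4, event 31, event 15, event 18, event 24, event 30.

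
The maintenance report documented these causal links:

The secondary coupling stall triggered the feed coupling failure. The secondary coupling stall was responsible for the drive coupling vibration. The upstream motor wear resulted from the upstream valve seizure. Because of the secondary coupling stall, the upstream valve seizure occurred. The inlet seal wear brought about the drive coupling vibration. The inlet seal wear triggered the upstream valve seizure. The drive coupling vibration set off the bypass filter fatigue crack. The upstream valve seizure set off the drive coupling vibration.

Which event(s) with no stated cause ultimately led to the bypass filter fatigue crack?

Tracing upstream from the bypass filter fatigue crack: the bypass filter fatigue crack ← the drive coupling vibration ← the secondary coupling stall.
A separate upstream branch: the bypass filter fatigue crack ← the drive coupling vibration ← the inlet seal wear.
Each of those chain origins has no stated cause.

the inlet seal wear, the secondary coupling stall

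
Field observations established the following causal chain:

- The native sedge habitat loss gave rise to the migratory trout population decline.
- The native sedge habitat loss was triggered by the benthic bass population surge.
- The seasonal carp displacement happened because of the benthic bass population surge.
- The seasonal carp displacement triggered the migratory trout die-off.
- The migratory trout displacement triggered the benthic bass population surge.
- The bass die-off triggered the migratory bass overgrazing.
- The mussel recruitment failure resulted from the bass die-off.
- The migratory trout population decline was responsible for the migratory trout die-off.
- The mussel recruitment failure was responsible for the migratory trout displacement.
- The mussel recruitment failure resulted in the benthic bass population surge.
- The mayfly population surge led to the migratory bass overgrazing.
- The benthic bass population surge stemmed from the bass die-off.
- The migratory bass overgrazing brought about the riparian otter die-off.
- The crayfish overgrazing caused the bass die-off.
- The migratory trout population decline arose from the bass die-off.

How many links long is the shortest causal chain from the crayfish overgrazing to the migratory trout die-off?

Shortest chain: the crayfish overgrazing → the bass die-off → the migratory trout population decline → the migratory trout die-off.

3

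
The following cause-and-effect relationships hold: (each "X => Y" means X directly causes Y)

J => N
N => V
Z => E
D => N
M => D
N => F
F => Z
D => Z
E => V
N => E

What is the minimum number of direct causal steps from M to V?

3

Shortest chain: M → D → N → V.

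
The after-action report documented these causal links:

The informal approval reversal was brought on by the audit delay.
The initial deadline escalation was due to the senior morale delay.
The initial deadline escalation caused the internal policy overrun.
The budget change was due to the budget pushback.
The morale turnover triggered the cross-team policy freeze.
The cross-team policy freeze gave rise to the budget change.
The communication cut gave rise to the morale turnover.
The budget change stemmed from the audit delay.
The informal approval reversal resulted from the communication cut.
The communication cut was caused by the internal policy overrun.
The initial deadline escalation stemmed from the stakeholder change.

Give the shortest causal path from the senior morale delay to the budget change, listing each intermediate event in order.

the senior morale delay → the initial deadline escalation
the initial deadline escalation → the internal policy overrun
the internal policy overrun → the communication cut
the communication cut → the morale turnover
the morale turnover → the cross-team policy freeze
the cross-team policy freeze → the budget change
Length: 6 steps.

the senior morale delay → the initial deadline escalation → the internal policy overrun → the communication cut → the morale turnover → the cross-team policy freeze → the budget change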